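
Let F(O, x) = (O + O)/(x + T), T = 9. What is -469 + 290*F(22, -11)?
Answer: -6849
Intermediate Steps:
F(O, x) = 2*O/(9 + x) (F(O, x) = (O + O)/(x + 9) = (2*O)/(9 + x) = 2*O/(9 + x))
-469 + 290*F(22, -11) = -469 + 290*(2*22/(9 - 11)) = -469 + 290*(2*22/(-2)) = -469 + 290*(2*22*(-½)) = -469 + 290*(-22) = -469 - 6380 = -6849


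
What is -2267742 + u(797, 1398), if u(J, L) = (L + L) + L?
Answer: -2263548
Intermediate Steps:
u(J, L) = 3*L (u(J, L) = 2*L + L = 3*L)
-2267742 + u(797, 1398) = -2267742 + 3*1398 = -2267742 + 4194 = -2263548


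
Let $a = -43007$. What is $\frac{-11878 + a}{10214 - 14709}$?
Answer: $\frac{10977}{899} \approx 12.21$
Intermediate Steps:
$\frac{-11878 + a}{10214 - 14709} = \frac{-11878 - 43007}{10214 - 14709} = - \frac{54885}{-4495} = \left(-54885\right) \left(- \frac{1}{4495}\right) = \frac{10977}{899}$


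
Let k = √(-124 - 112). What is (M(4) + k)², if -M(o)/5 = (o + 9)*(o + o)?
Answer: 270164 - 2080*I*√59 ≈ 2.7016e+5 - 15977.0*I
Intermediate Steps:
M(o) = -10*o*(9 + o) (M(o) = -5*(o + 9)*(o + o) = -5*(9 + o)*2*o = -10*o*(9 + o))
k = 2*I*√59 (k = √(-236) = 2*I*√59 ≈ 15.362*I)
(M(4) + k)² = (-10*4*(9 + 4) + 2*I*√59)² = (-10*4*13 + 2*I*√59)² = (-520 + 2*I*√59)²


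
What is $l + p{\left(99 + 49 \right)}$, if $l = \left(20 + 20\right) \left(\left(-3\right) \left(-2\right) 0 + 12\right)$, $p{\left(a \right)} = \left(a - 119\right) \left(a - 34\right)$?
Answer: $3786$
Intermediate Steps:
$p{\left(a \right)} = \left(-119 + a\right) \left(-34 + a\right)$
$l = 480$ ($l = 40 \left(6 \cdot 0 + 12\right) = 40 \left(0 + 12\right) = 40 \cdot 12 = 480$)
$l + p{\left(99 + 49 \right)} = 480 + \left(4046 + \left(99 + 49\right)^{2} - 153 \left(99 + 49\right)\right) = 480 + \left(4046 + 148^{2} - 22644\right) = 480 + \left(4046 + 21904 - 22644\right) = 480 + 3306 = 3786$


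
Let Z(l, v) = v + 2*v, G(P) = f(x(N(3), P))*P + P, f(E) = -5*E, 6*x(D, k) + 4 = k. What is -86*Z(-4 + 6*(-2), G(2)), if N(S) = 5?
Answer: -1376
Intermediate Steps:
x(D, k) = -⅔ + k/6
G(P) = P + P*(10/3 - 5*P/6) (G(P) = (-5*(-⅔ + P/6))*P + P = (10/3 - 5*P/6)*P + P = P*(10/3 - 5*P/6) + P = P + P*(10/3 - 5*P/6))
Z(l, v) = 3*v
-86*Z(-4 + 6*(-2), G(2)) = -258*(⅙)*2*(26 - 5*2) = -258*(⅙)*2*(26 - 10) = -258*(⅙)*2*16 = -258*16/3 = -86*16 = -1376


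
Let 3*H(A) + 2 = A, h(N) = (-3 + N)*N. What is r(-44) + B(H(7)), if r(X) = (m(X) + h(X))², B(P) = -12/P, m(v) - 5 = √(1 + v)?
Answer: 21486394/5 + 4146*I*√43 ≈ 4.2973e+6 + 27187.0*I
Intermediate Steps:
m(v) = 5 + √(1 + v)
h(N) = N*(-3 + N)
H(A) = -⅔ + A/3
r(X) = (5 + √(1 + X) + X*(-3 + X))² (r(X) = ((5 + √(1 + X)) + X*(-3 + X))² = (5 + √(1 + X) + X*(-3 + X))²)
r(-44) + B(H(7)) = (5 + √(1 - 44) - 44*(-3 - 44))² - 12/(-⅔ + (⅓)*7) = (5 + √(-43) - 44*(-47))² - 12/(-⅔ + 7/3) = (5 + I*√43 + 2068)² - 12/5/3 = (2073 + I*√43)² - 12*⅗ = (2073 + I*√43)² - 36/5 = -36/5 + (2073 + I*√43)²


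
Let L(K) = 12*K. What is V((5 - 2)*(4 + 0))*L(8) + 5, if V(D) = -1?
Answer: -91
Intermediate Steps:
V((5 - 2)*(4 + 0))*L(8) + 5 = -12*8 + 5 = -1*96 + 5 = -96 + 5 = -91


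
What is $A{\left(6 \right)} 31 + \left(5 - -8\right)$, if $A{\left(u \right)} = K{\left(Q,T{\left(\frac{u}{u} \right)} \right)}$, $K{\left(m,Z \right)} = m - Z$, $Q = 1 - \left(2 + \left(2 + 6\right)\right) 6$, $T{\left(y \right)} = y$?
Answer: $-1847$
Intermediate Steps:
$Q = -59$ ($Q = 1 - \left(2 + 8\right) 6 = 1 - 10 \cdot 6 = 1 - 60 = -59$)
$A{\left(u \right)} = -60$ ($A{\left(u \right)} = -59 - \frac{u}{u} = -59 - 1 = -60$)
$A{\left(6 \right)} 31 + \left(5 - -8\right) = \left(-60\right) 31 + \left(5 - -8\right) = -1860 + \left(5 + 8\right) = -1860 + 13 = -1847$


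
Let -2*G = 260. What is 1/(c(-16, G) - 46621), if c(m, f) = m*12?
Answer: -1/46813 ≈ -2.1362e-5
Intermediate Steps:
G = -130 (G = -½*260 = -130)
c(m, f) = 12*m
1/(c(-16, G) - 46621) = 1/(12*(-16) - 46621) = 1/(-192 - 46621) = 1/(-46813) = -1/46813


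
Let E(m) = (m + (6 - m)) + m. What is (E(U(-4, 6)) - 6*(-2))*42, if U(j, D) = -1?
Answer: 714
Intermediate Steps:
E(m) = 6 + m
(E(U(-4, 6)) - 6*(-2))*42 = ((6 - 1) - 6*(-2))*42 = (5 + 12)*42 = 17*42 = 714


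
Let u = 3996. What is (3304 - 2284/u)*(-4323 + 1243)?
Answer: -10164385000/999 ≈ -1.0175e+7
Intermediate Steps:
(3304 - 2284/u)*(-4323 + 1243) = (3304 - 2284/3996)*(-4323 + 1243) = (3304 - 2284*1/3996)*(-3080) = (3304 - 571/999)*(-3080) = (3300125/999)*(-3080) = -10164385000/999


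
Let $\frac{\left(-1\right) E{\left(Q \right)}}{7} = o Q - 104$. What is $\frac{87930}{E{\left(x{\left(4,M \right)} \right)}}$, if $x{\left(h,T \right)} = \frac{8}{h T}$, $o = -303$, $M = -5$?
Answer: $- \frac{219825}{301} \approx -730.32$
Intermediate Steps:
$x{\left(h,T \right)} = \frac{8}{T h}$
$E{\left(Q \right)} = 728 + 2121 Q$ ($E{\left(Q \right)} = - 7 \left(- 303 Q - 104\right) = - 7 \left(-104 - 303 Q\right) = 728 + 2121 Q$)
$\frac{87930}{E{\left(x{\left(4,M \right)} \right)}} = \frac{87930}{728 + 2121 \frac{8}{\left(-5\right) 4}} = \frac{87930}{728 + 2121 \cdot 8 \left(- \frac{1}{5}\right) \frac{1}{4}} = \frac{87930}{728 + 2121 \left(- \frac{2}{5}\right)} = \frac{87930}{728 - \frac{4242}{5}} = \frac{87930}{- \frac{602}{5}} = 87930 \left(- \frac{5}{602}\right) = - \frac{219825}{301}$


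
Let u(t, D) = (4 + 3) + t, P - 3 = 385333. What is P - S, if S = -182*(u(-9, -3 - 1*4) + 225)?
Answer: 425922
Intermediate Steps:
P = 385336 (P = 3 + 385333 = 385336)
u(t, D) = 7 + t
S = -40586 (S = -182*((7 - 9) + 225) = -182*(-2 + 225) = -182*223 = -40586)
P - S = 385336 - 1*(-40586) = 385336 + 40586 = 425922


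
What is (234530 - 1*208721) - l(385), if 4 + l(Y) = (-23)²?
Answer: 25284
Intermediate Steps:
l(Y) = 525 (l(Y) = -4 + (-23)² = -4 + 529 = 525)
(234530 - 1*208721) - l(385) = (234530 - 1*208721) - 1*525 = (234530 - 208721) - 525 = 25809 - 525 = 25284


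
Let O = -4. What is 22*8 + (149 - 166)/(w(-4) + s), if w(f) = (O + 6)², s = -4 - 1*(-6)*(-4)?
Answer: 4241/24 ≈ 176.71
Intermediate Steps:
s = -28 (s = -4 + 6*(-4) = -4 - 24 = -28)
w(f) = 4 (w(f) = (-4 + 6)² = 2² = 4)
22*8 + (149 - 166)/(w(-4) + s) = 22*8 + (149 - 166)/(4 - 28) = 176 - 17/(-24) = 176 - 17*(-1/24) = 176 + 17/24 = 4241/24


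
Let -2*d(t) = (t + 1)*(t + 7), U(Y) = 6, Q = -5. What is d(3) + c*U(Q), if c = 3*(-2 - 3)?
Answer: -110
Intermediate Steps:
d(t) = -(1 + t)*(7 + t)/2 (d(t) = -(t + 1)*(t + 7)/2 = -(1 + t)*(7 + t)/2)
c = -15 (c = 3*(-5) = -15)
d(3) + c*U(Q) = (-7/2 - 4*3 - ½*3²) - 15*6 = (-7/2 - 12 - ½*9) - 90 = (-7/2 - 12 - 9/2) - 90 = -20 - 90 = -110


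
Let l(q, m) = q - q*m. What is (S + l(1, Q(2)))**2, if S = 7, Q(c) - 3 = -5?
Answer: 100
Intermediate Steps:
Q(c) = -2 (Q(c) = 3 - 5 = -2)
l(q, m) = q - m*q
(S + l(1, Q(2)))**2 = (7 + 1*(1 - 1*(-2)))**2 = (7 + 1*(1 + 2))**2 = (7 + 1*3)**2 = (7 + 3)**2 = 10**2 = 100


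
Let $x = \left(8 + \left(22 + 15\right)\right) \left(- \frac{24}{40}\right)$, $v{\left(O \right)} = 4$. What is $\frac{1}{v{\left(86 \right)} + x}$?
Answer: $- \frac{1}{23} \approx -0.043478$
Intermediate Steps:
$x = -27$ ($x = \left(8 + 37\right) \left(\left(-24\right) \frac{1}{40}\right) = 45 \left(- \frac{3}{5}\right) = -27$)
$\frac{1}{v{\left(86 \right)} + x} = \frac{1}{4 - 27} = \frac{1}{-23} = - \frac{1}{23}$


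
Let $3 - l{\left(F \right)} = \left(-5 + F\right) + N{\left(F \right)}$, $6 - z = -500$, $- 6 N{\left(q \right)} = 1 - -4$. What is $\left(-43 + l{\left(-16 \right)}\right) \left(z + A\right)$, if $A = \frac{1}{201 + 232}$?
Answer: $- \frac{7960597}{866} \approx -9192.4$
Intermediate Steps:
$N{\left(q \right)} = - \frac{5}{6}$ ($N{\left(q \right)} = - \frac{1 - -4}{6} = - \frac{1 + 4}{6} = \left(- \frac{1}{6}\right) 5 = - \frac{5}{6}$)
$z = 506$ ($z = 6 - -500 = 6 + 500 = 506$)
$A = \frac{1}{433} \approx 0.0023095$
$l{\left(F \right)} = \frac{53}{6} - F$ ($l{\left(F \right)} = 3 - \left(\left(-5 + F\right) - \frac{5}{6}\right) = 3 - \left(- \frac{35}{6} + F\right) = \frac{53}{6} - F$)
$\left(-43 + l{\left(-16 \right)}\right) \left(z + A\right) = \left(-43 + \left(\frac{53}{6} - -16\right)\right) \left(506 + \frac{1}{433}\right) = \left(-43 + \left(\frac{53}{6} + 16\right)\right) \frac{219099}{433} = \left(-43 + \frac{149}{6}\right) \frac{219099}{433} = \left(- \frac{109}{6}\right) \frac{219099}{433} = - \frac{7960597}{866}$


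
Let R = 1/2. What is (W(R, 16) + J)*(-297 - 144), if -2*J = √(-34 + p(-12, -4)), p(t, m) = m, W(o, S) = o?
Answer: -441/2 + 441*I*√38/2 ≈ -220.5 + 1359.3*I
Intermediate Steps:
R = ½ ≈ 0.50000
J = -I*√38/2 (J = -√(-34 - 4)/2 = -I*√38/2 ≈ -3.0822*I)
(W(R, 16) + J)*(-297 - 144) = (½ - I*√38/2)*(-297 - 144) = (½ - I*√38/2)*(-441) = -441/2 + 441*I*√38/2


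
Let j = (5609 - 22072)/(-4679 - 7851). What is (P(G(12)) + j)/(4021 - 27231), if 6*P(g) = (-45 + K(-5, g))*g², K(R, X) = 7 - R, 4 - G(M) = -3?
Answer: 840093/72705325 ≈ 0.011555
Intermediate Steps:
G(M) = 7 (G(M) = 4 - 1*(-3) = 4 + 3 = 7)
j = 16463/12530 (j = -16463/(-12530) = -16463*(-1/12530) = 16463/12530 ≈ 1.3139)
P(g) = -11*g²/2 (P(g) = ((-45 + (7 - 1*(-5)))*g²)/6 = ((-45 + (7 + 5))*g²)/6 = ((-45 + 12)*g²)/6 = (-33*g²)/6 = -11*g²/2)
(P(G(12)) + j)/(4021 - 27231) = (-11/2*7² + 16463/12530)/(4021 - 27231) = (-11/2*49 + 16463/12530)/(-23210) = (-539/2 + 16463/12530)*(-1/23210) = -1680186/6265*(-1/23210) = 840093/72705325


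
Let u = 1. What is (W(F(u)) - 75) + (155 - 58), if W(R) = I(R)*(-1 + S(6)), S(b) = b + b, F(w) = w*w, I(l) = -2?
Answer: 0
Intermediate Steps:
F(w) = w**2
S(b) = 2*b
W(R) = -22 (W(R) = -2*(-1 + 2*6) = -2*(-1 + 12) = -2*11 = -22)
(W(F(u)) - 75) + (155 - 58) = (-22 - 75) + (155 - 58) = -97 + 97 = 0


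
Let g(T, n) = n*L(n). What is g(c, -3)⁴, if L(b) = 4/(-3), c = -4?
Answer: 256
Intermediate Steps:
L(b) = -4/3 (L(b) = 4*(-⅓) = -4/3)
g(T, n) = -4*n/3 (g(T, n) = n*(-4/3) = -4*n/3)
g(c, -3)⁴ = (-4/3*(-3))⁴ = 4⁴ = 256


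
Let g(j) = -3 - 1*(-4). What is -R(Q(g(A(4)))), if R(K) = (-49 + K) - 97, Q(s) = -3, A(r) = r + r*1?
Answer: 149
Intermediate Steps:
A(r) = 2*r (A(r) = r + r = 2*r)
g(j) = 1 (g(j) = -3 + 4 = 1)
R(K) = -146 + K
-R(Q(g(A(4)))) = -(-146 - 3) = -1*(-149) = 149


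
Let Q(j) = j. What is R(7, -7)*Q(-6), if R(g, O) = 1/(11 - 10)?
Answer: -6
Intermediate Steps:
R(g, O) = 1 (R(g, O) = 1/1 = 1)
R(7, -7)*Q(-6) = 1*(-6) = -6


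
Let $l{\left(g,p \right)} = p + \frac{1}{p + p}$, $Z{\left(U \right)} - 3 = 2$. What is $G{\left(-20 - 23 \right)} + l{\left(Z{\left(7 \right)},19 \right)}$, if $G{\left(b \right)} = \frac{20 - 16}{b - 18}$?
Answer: $\frac{43951}{2318} \approx 18.961$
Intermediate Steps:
$Z{\left(U \right)} = 5$ ($Z{\left(U \right)} = 3 + 2 = 5$)
$G{\left(b \right)} = \frac{4}{-18 + b}$
$l{\left(g,p \right)} = p + \frac{1}{2 p}$
$G{\left(-20 - 23 \right)} + l{\left(Z{\left(7 \right)},19 \right)} = \frac{4}{-18 - 43} + \left(19 + \frac{1}{2 \cdot 19}\right) = \frac{4}{-18 - 43} + \left(19 + \frac{1}{2} \cdot \frac{1}{19}\right) = \frac{4}{-61} + \left(19 + \frac{1}{38}\right) = 4 \left(- \frac{1}{61}\right) + \frac{723}{38} = - \frac{4}{61} + \frac{723}{38} = \frac{43951}{2318}$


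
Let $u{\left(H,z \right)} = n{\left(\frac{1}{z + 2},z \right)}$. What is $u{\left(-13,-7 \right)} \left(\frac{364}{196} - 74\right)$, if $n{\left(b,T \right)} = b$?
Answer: $\frac{101}{7} \approx 14.429$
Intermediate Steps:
$u{\left(H,z \right)} = \frac{1}{2 + z}$ ($u{\left(H,z \right)} = \frac{1}{z + 2} = \frac{1}{2 + z}$)
$u{\left(-13,-7 \right)} \left(\frac{364}{196} - 74\right) = \frac{\frac{364}{196} - 74}{2 - 7} = \frac{364 \cdot \frac{1}{196} - 74}{-5} = - \frac{\frac{13}{7} - 74}{5} = \left(- \frac{1}{5}\right) \left(- \frac{505}{7}\right) = \frac{101}{7}$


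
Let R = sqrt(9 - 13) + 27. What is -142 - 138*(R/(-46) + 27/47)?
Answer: -6593/47 + 6*I ≈ -140.28 + 6.0*I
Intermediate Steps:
R = 27 + 2*I (R = sqrt(-4) + 27 = 2*I + 27 = 27 + 2*I ≈ 27.0 + 2.0*I)
-142 - 138*(R/(-46) + 27/47) = -142 - 138*((27 + 2*I)/(-46) + 27/47) = -142 - 138*((27 + 2*I)*(-1/46) + 27*(1/47)) = -142 - 138*((-27/46 - I/23) + 27/47) = -142 - 138*(-27/2162 - I/23) = -142 + (81/47 + 6*I) = -6593/47 + 6*I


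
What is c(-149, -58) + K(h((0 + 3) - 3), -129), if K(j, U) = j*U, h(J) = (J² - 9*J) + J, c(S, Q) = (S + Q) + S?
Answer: -356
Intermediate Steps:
c(S, Q) = Q + 2*S (c(S, Q) = (Q + S) + S = Q + 2*S)
h(J) = J² - 8*J
K(j, U) = U*j
c(-149, -58) + K(h((0 + 3) - 3), -129) = (-58 + 2*(-149)) - 129*((0 + 3) - 3)*(-8 + ((0 + 3) - 3)) = (-58 - 298) - 129*(3 - 3)*(-8 + (3 - 3)) = -356 - 0*(-8 + 0) = -356 - 0*(-8) = -356 - 129*0 = -356 + 0 = -356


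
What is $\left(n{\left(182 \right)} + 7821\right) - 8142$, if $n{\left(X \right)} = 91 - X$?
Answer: $-412$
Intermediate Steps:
$\left(n{\left(182 \right)} + 7821\right) - 8142 = \left(\left(91 - 182\right) + 7821\right) - 8142 = \left(-91 + 7821\right) - 8142 = 7730 - 8142 = -412$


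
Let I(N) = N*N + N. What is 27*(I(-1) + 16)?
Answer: 432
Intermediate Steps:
I(N) = N + N² (I(N) = N² + N = N + N²)
27*(I(-1) + 16) = 27*(-(1 - 1) + 16) = 27*(-1*0 + 16) = 27*(0 + 16) = 27*16 = 432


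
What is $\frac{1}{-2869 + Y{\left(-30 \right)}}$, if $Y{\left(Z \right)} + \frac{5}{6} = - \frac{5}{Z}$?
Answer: $- \frac{3}{8609} \approx -0.00034847$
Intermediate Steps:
$Y{\left(Z \right)} = - \frac{5}{6} - \frac{5}{Z}$
$\frac{1}{-2869 + Y{\left(-30 \right)}} = \frac{1}{-2869 - \left(\frac{5}{6} + \frac{5}{-30}\right)} = \frac{1}{-2869 - \frac{2}{3}} = \frac{1}{- \frac{8609}{3}} = - \frac{3}{8609}$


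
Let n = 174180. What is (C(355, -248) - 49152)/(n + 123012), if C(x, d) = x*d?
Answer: -17149/37149 ≈ -0.46163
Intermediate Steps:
C(x, d) = d*x
(C(355, -248) - 49152)/(n + 123012) = (-248*355 - 49152)/(174180 + 123012) = (-88040 - 49152)/297192 = -137192*1/297192 = -17149/37149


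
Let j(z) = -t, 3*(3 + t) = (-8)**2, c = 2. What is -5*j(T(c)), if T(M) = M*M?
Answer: 275/3 ≈ 91.667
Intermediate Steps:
T(M) = M**2
t = 55/3 (t = -3 + (1/3)*(-8)**2 = -3 + (1/3)*64 = -3 + 64/3 = 55/3 ≈ 18.333)
j(z) = -55/3 (j(z) = -1*55/3 = -55/3)
-5*j(T(c)) = -5*(-55/3) = 275/3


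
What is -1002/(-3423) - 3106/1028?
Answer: -1600297/586474 ≈ -2.7287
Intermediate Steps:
-1002/(-3423) - 3106/1028 = -1002*(-1/3423) - 3106*1/1028 = 334/1141 - 1553/514 = -1600297/586474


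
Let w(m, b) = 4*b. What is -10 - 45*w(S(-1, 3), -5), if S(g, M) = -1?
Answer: 890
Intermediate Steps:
-10 - 45*w(S(-1, 3), -5) = -10 - 180*(-5) = -10 - 45*(-20) = -10 + 900 = 890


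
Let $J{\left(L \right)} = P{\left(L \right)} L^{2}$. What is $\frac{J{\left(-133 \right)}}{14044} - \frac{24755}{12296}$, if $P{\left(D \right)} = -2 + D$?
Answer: $- \frac{7427672915}{43171256} \approx -172.05$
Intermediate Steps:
$J{\left(L \right)} = L^{2} \left(-2 + L\right)$ ($J{\left(L \right)} = \left(-2 + L\right) L^{2} = L^{2} \left(-2 + L\right)$)
$\frac{J{\left(-133 \right)}}{14044} - \frac{24755}{12296} = \frac{\left(-133\right)^{2} \left(-2 - 133\right)}{14044} - \frac{24755}{12296} = 17689 \left(-135\right) \frac{1}{14044} - \frac{24755}{12296} = \left(-2388015\right) \frac{1}{14044} - \frac{24755}{12296} = - \frac{2388015}{14044} - \frac{24755}{12296} = - \frac{7427672915}{43171256}$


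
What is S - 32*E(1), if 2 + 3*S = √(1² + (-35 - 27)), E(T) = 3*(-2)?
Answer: 574/3 + I*√61/3 ≈ 191.33 + 2.6034*I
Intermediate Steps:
E(T) = -6
S = -⅔ + I*√61/3 (S = -⅔ + √(1² + (-35 - 27))/3 = -⅔ + √(1 - 62)/3 = -⅔ + √(-61)/3 = -⅔ + (I*√61)/3 = -⅔ + I*√61/3 ≈ -0.66667 + 2.6034*I)
S - 32*E(1) = (-⅔ + I*√61/3) - 32*(-6) = (-⅔ + I*√61/3) - 8*(-24) = (-⅔ + I*√61/3) + 192 = 574/3 + I*√61/3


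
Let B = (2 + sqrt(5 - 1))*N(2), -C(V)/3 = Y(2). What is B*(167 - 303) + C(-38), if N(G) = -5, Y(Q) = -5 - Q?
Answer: 2741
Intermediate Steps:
C(V) = 21 (C(V) = -3*(-5 - 1*2) = -3*(-5 - 2) = -3*(-7) = 21)
B = -20 (B = (2 + sqrt(5 - 1))*(-5) = (2 + sqrt(4))*(-5) = (2 + 2)*(-5) = 4*(-5) = -20)
B*(167 - 303) + C(-38) = -20*(167 - 303) + 21 = -20*(-136) + 21 = 2720 + 21 = 2741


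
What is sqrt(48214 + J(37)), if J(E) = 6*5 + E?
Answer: sqrt(48281) ≈ 219.73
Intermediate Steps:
J(E) = 30 + E
sqrt(48214 + J(37)) = sqrt(48214 + (30 + 37)) = sqrt(48214 + 67) = sqrt(48281)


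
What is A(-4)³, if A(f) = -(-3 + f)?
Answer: 343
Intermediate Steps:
A(f) = 3 - f
A(-4)³ = (3 - 1*(-4))³ = (3 + 4)³ = 7³ = 343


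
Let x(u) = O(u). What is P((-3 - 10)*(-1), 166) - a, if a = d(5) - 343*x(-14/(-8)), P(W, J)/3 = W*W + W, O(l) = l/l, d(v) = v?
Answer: 884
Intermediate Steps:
O(l) = 1
x(u) = 1
P(W, J) = 3*W + 3*W**2 (P(W, J) = 3*(W*W + W) = 3*(W**2 + W) = 3*(W + W**2) = 3*W + 3*W**2)
a = -338 (a = 5 - 343*1 = 5 - 343 = -338)
P((-3 - 10)*(-1), 166) - a = 3*((-3 - 10)*(-1))*(1 + (-3 - 10)*(-1)) - 1*(-338) = 3*(-13*(-1))*(1 - 13*(-1)) + 338 = 3*13*(1 + 13) + 338 = 3*13*14 + 338 = 546 + 338 = 884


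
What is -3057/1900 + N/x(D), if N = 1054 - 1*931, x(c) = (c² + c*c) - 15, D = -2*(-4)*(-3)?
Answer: -1080703/720100 ≈ -1.5008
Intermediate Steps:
D = -24 (D = 8*(-3) = -24)
x(c) = -15 + 2*c² (x(c) = (c² + c²) - 15 = 2*c² - 15 = -15 + 2*c²)
N = 123 (N = 1054 - 931 = 123)
-3057/1900 + N/x(D) = -3057/1900 + 123/(-15 + 2*(-24)²) = -3057*1/1900 + 123/(-15 + 2*576) = -3057/1900 + 123/(-15 + 1152) = -3057/1900 + 123/1137 = -3057/1900 + 123*(1/1137) = -3057/1900 + 41/379 = -1080703/720100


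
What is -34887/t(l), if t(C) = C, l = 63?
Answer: -11629/21 ≈ -553.76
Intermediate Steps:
-34887/t(l) = -34887/63 = -34887*1/63 = -11629/21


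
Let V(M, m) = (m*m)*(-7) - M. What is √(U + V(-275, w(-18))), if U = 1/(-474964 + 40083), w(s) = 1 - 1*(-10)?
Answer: I*√108177489374973/434881 ≈ 23.917*I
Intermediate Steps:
w(s) = 11 (w(s) = 1 + 10 = 11)
V(M, m) = -M - 7*m² (V(M, m) = m²*(-7) - M = -7*m² - M = -M - 7*m²)
U = -1/434881 (U = 1/(-434881) = -1/434881 ≈ -2.2995e-6)
√(U + V(-275, w(-18))) = √(-1/434881 + (-1*(-275) - 7*11²)) = √(-1/434881 + (275 - 7*121)) = √(-1/434881 + (275 - 847)) = √(-1/434881 - 572) = √(-248751933/434881) = I*√108177489374973/434881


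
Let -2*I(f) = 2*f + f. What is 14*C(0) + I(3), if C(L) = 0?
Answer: -9/2 ≈ -4.5000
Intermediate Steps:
I(f) = -3*f/2 (I(f) = -(2*f + f)/2 = -3*f/2)
14*C(0) + I(3) = 14*0 - 3/2*3 = 0 - 9/2 = -9/2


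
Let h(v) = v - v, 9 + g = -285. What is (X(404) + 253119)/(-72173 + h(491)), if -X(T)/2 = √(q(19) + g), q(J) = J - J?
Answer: -253119/72173 + 14*I*√6/72173 ≈ -3.5071 + 0.00047515*I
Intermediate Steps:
q(J) = 0
g = -294 (g = -9 - 285 = -294)
X(T) = -14*I*√6 (X(T) = -2*√(0 - 294) = -14*I*√6)
h(v) = 0
(X(404) + 253119)/(-72173 + h(491)) = (-14*I*√6 + 253119)/(-72173 + 0) = (253119 - 14*I*√6)/(-72173) = (253119 - 14*I*√6)*(-1/72173) = -253119/72173 + 14*I*√6/72173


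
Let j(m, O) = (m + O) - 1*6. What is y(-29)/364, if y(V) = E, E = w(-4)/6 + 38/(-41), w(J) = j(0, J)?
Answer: -319/44772 ≈ -0.0071250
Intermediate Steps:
j(m, O) = -6 + O + m (j(m, O) = (O + m) - 6 = -6 + O + m)
w(J) = -6 + J (w(J) = -6 + J + 0 = -6 + J)
E = -319/123 (E = (-6 - 4)/6 + 38/(-41) = -10*1/6 + 38*(-1/41) = -5/3 - 38/41 = -319/123 ≈ -2.5935)
y(V) = -319/123
y(-29)/364 = -319/123/364 = -319/123*1/364 = -319/44772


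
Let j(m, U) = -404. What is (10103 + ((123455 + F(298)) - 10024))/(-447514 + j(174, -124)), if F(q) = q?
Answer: -61916/223959 ≈ -0.27646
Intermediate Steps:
(10103 + ((123455 + F(298)) - 10024))/(-447514 + j(174, -124)) = (10103 + ((123455 + 298) - 10024))/(-447514 - 404) = (10103 + (123753 - 10024))/(-447918) = (10103 + 113729)*(-1/447918) = 123832*(-1/447918) = -61916/223959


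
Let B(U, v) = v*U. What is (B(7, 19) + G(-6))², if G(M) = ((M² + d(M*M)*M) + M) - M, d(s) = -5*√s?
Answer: 121801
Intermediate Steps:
B(U, v) = U*v
G(M) = M² - 5*M*√(M²) (G(M) = ((M² + (-5*√(M²))*M) + M) - M = ((M² - 5*M*√(M²)) + M) - M = (M + M² - 5*M*√(M²)) - M = M² - 5*M*√(M²))
(B(7, 19) + G(-6))² = (7*19 - 6*(-6 - 5*√((-6)²)))² = (133 - 6*(-6 - 5*√36))² = (133 - 6*(-6 - 5*6))² = (133 - 6*(-6 - 30))² = (133 - 6*(-36))² = (133 + 216)² = 349² = 121801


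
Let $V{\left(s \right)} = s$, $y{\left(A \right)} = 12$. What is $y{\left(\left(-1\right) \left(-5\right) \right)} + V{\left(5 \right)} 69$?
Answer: $357$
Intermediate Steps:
$y{\left(\left(-1\right) \left(-5\right) \right)} + V{\left(5 \right)} 69 = 12 + 5 \cdot 69 = 12 + 345 = 357$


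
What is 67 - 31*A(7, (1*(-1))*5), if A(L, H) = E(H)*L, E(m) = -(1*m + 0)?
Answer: -1018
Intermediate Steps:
E(m) = -m (E(m) = -(m + 0) = -m)
A(L, H) = -H*L (A(L, H) = (-H)*L = -H*L)
67 - 31*A(7, (1*(-1))*5) = 67 - (-31)*(1*(-1))*5*7 = 67 - (-31)*(-1*5)*7 = 67 - (-31)*(-5)*7 = 67 - 31*35 = 67 - 1085 = -1018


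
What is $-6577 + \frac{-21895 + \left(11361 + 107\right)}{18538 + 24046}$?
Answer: $- \frac{280085395}{42584} \approx -6577.2$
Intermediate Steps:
$-6577 + \frac{-21895 + \left(11361 + 107\right)}{18538 + 24046} = -6577 + \frac{-21895 + 11468}{42584} = -6577 - \frac{10427}{42584} = - \frac{280085395}{42584}$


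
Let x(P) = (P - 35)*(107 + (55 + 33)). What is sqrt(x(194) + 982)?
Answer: sqrt(31987) ≈ 178.85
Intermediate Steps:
x(P) = -6825 + 195*P (x(P) = (-35 + P)*(107 + 88) = (-35 + P)*195 = -6825 + 195*P)
sqrt(x(194) + 982) = sqrt((-6825 + 195*194) + 982) = sqrt((-6825 + 37830) + 982) = sqrt(31005 + 982) = sqrt(31987)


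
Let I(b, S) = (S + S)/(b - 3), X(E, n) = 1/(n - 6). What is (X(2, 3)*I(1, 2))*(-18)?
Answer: -12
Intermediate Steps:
X(E, n) = 1/(-6 + n)
I(b, S) = 2*S/(-3 + b) (I(b, S) = (2*S)/(-3 + b) = 2*S/(-3 + b))
(X(2, 3)*I(1, 2))*(-18) = ((2*2/(-3 + 1))/(-6 + 3))*(-18) = ((2*2/(-2))/(-3))*(-18) = -2*2*(-1)/(3*2)*(-18) = -⅓*(-2)*(-18) = (⅔)*(-18) = -12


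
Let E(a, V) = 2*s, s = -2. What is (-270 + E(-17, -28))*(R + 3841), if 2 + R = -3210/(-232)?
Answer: -61229273/58 ≈ -1.0557e+6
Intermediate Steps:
E(a, V) = -4 (E(a, V) = 2*(-2) = -4)
R = 1373/116 (R = -2 - 3210/(-232) = -2 - 3210*(-1/232) = -2 + 1605/116 = 1373/116 ≈ 11.836)
(-270 + E(-17, -28))*(R + 3841) = (-270 - 4)*(1373/116 + 3841) = -274*446929/116 = -61229273/58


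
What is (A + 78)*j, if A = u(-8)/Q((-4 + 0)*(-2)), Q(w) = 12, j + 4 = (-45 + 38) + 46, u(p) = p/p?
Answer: 32795/12 ≈ 2732.9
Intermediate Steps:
u(p) = 1
j = 35 (j = -4 + ((-45 + 38) + 46) = -4 + (-7 + 46) = -4 + 39 = 35)
A = 1/12 ≈ 0.083333
(A + 78)*j = (1/12 + 78)*35 = (937/12)*35 = 32795/12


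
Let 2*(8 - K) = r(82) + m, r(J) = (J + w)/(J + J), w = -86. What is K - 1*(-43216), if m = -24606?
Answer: 4553215/82 ≈ 55527.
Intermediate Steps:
r(J) = (-86 + J)/(2*J) (r(J) = (J - 86)/(J + J) = (-86 + J)/((2*J)) = (-86 + J)*(1/(2*J)) = (-86 + J)/(2*J))
K = 1009503/82 (K = 8 - ((½)*(-86 + 82)/82 - 24606)/2 = 8 - ((½)*(1/82)*(-4) - 24606)/2 = 8 - (-1/41 - 24606)/2 = 8 - ½*(-1008847/41) = 8 + 1008847/82 = 1009503/82 ≈ 12311.)
K - 1*(-43216) = 1009503/82 - 1*(-43216) = 1009503/82 + 43216 = 4553215/82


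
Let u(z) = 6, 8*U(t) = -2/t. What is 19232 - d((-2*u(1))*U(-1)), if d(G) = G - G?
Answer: 19232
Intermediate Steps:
U(t) = -1/(4*t) (U(t) = (-2/t)/8 = -1/(4*t))
d(G) = 0
19232 - d((-2*u(1))*U(-1)) = 19232 - 1*0 = 19232 + 0 = 19232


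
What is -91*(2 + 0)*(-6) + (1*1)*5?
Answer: 1097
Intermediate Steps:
-91*(2 + 0)*(-6) + (1*1)*5 = -182*(-6) + 1*5 = -91*(-12) + 5 = 1092 + 5 = 1097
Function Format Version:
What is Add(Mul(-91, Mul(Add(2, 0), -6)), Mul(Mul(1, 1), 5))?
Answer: 1097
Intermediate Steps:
Add(Mul(-91, Mul(Add(2, 0), -6)), Mul(Mul(1, 1), 5)) = Add(Mul(-91, Mul(2, -6)), Mul(1, 5)) = Add(Mul(-91, -12), 5) = Add(1092, 5) = 1097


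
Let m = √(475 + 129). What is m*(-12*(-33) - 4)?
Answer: 784*√151 ≈ 9634.0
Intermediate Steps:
m = 2*√151 (m = √604 = 2*√151 ≈ 24.576)
m*(-12*(-33) - 4) = (2*√151)*(-12*(-33) - 4) = (2*√151)*(396 - 4) = (2*√151)*392 = 784*√151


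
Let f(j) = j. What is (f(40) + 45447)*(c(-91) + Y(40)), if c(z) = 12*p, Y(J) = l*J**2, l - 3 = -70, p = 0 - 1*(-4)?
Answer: -4874023024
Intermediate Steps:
p = 4 (p = 0 + 4 = 4)
l = -67 (l = 3 - 70 = -67)
Y(J) = -67*J**2
c(z) = 48 (c(z) = 12*4 = 48)
(f(40) + 45447)*(c(-91) + Y(40)) = (40 + 45447)*(48 - 67*40**2) = 45487*(48 - 67*1600) = 45487*(48 - 107200) = 45487*(-107152) = -4874023024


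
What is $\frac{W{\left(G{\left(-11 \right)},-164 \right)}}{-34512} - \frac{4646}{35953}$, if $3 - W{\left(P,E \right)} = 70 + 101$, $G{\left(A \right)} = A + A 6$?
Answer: $- \frac{6429277}{51700414} \approx -0.12436$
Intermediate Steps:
$G{\left(A \right)} = 7 A$ ($G{\left(A \right)} = A + 6 A = 7 A$)
$W{\left(P,E \right)} = -168$ ($W{\left(P,E \right)} = 3 - \left(70 + 101\right) = 3 - 171 = -168$)
$\frac{W{\left(G{\left(-11 \right)},-164 \right)}}{-34512} - \frac{4646}{35953} = - \frac{168}{-34512} - \frac{4646}{35953} = \left(-168\right) \left(- \frac{1}{34512}\right) - \frac{4646}{35953} = \frac{7}{1438} - \frac{4646}{35953} = - \frac{6429277}{51700414}$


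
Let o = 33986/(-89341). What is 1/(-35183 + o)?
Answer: -89341/3143318389 ≈ -2.8423e-5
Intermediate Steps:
o = -33986/89341 (o = 33986*(-1/89341) = -33986/89341 ≈ -0.38041)
1/(-35183 + o) = 1/(-35183 - 33986/89341) = 1/(-3143318389/89341) = -89341/3143318389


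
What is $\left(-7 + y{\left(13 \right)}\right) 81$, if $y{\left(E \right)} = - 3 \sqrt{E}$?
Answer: $-567 - 243 \sqrt{13} \approx -1443.1$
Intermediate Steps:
$\left(-7 + y{\left(13 \right)}\right) 81 = \left(-7 - 3 \sqrt{13}\right) 81 = -567 - 243 \sqrt{13}$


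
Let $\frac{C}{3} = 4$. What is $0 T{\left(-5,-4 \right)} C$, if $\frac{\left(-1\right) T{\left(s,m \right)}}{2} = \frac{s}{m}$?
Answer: $0$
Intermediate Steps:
$C = 12$ ($C = 3 \cdot 4 = 12$)
$T{\left(s,m \right)} = - \frac{2 s}{m}$ ($T{\left(s,m \right)} = - 2 \frac{s}{m} = - \frac{2 s}{m}$)
$0 T{\left(-5,-4 \right)} C = 0 \left(\left(-2\right) \left(-5\right) \frac{1}{-4}\right) 12 = 0 \left(\left(-2\right) \left(-5\right) \left(- \frac{1}{4}\right)\right) 12 = 0 \left(- \frac{5}{2}\right) 12 = 0 \cdot 12 = 0$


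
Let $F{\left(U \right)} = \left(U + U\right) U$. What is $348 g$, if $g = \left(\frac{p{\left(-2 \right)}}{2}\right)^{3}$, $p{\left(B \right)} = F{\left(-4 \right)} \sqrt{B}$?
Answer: $- 2850816 i \sqrt{2} \approx - 4.0317 \cdot 10^{6} i$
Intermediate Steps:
$F{\left(U \right)} = 2 U^{2}$ ($F{\left(U \right)} = 2 U U = 2 U^{2}$)
$p{\left(B \right)} = 32 \sqrt{B}$ ($p{\left(B \right)} = 2 \left(-4\right)^{2} \sqrt{B} = 2 \cdot 16 \sqrt{B} = 32 \sqrt{B}$)
$g = - 8192 i \sqrt{2}$ ($g = \left(\frac{32 \sqrt{-2}}{2}\right)^{3} = \left(32 i \sqrt{2} \cdot \frac{1}{2}\right)^{3} = \left(16 i \sqrt{2}\right)^{3} = - 8192 i \sqrt{2} \approx - 11585.0 i$)
$348 g = 348 \left(- 8192 i \sqrt{2}\right) = - 2850816 i \sqrt{2}$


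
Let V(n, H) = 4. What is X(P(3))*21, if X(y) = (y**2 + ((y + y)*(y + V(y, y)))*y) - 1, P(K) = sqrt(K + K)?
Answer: 1113 + 252*sqrt(6) ≈ 1730.3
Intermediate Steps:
P(K) = sqrt(2)*sqrt(K) (P(K) = sqrt(2*K) = sqrt(2)*sqrt(K))
X(y) = -1 + y**2 + 2*y**2*(4 + y) (X(y) = (y**2 + ((y + y)*(y + 4))*y) - 1 = (y**2 + ((2*y)*(4 + y))*y) - 1 = (y**2 + (2*y*(4 + y))*y) - 1 = (y**2 + 2*y**2*(4 + y)) - 1 = -1 + y**2 + 2*y**2*(4 + y))
X(P(3))*21 = (-1 + 2*(sqrt(2)*sqrt(3))**3 + 9*(sqrt(2)*sqrt(3))**2)*21 = (-1 + 2*(sqrt(6))**3 + 9*(sqrt(6))**2)*21 = (-1 + 2*(6*sqrt(6)) + 9*6)*21 = (-1 + 12*sqrt(6) + 54)*21 = (53 + 12*sqrt(6))*21 = 1113 + 252*sqrt(6)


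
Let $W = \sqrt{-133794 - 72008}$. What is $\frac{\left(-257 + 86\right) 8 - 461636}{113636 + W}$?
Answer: $- \frac{26306961272}{6456673149} + \frac{231502 i \sqrt{205802}}{6456673149} \approx -4.0744 + 0.016266 i$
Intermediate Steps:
$W = i \sqrt{205802}$ ($W = \sqrt{-205802} = i \sqrt{205802} \approx 453.65 i$)
$\frac{\left(-257 + 86\right) 8 - 461636}{113636 + W} = \frac{\left(-257 + 86\right) 8 - 461636}{113636 + i \sqrt{205802}} = \frac{\left(-171\right) 8 - 461636}{113636 + i \sqrt{205802}} = \frac{-1368 - 461636}{113636 + i \sqrt{205802}} = - \frac{463004}{113636 + i \sqrt{205802}}$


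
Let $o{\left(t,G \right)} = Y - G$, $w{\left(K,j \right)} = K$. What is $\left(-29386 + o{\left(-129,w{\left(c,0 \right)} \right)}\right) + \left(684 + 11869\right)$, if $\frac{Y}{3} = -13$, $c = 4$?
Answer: $-16876$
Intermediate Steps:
$Y = -39$ ($Y = 3 \left(-13\right) = -39$)
$o{\left(t,G \right)} = -39 - G$
$\left(-29386 + o{\left(-129,w{\left(c,0 \right)} \right)}\right) + \left(684 + 11869\right) = \left(-29386 - 43\right) + \left(684 + 11869\right) = \left(-29386 - 43\right) + 12553 = -29429 + 12553 = -16876$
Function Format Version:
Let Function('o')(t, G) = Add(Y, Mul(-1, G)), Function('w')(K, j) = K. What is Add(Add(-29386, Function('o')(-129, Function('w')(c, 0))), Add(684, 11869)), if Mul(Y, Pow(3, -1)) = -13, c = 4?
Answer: -16876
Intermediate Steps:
Y = -39 (Y = Mul(3, -13) = -39)
Function('o')(t, G) = Add(-39, Mul(-1, G))
Add(Add(-29386, Function('o')(-129, Function('w')(c, 0))), Add(684, 11869)) = Add(Add(-29386, Add(-39, Mul(-1, 4))), Add(684, 11869)) = Add(Add(-29386, Add(-39, -4)), 12553) = Add(Add(-29386, -43), 12553) = Add(-29429, 12553) = -16876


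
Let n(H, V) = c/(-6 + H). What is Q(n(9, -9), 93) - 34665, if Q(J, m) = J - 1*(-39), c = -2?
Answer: -103880/3 ≈ -34627.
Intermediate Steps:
n(H, V) = -2/(-6 + H)
Q(J, m) = 39 + J (Q(J, m) = J + 39 = 39 + J)
Q(n(9, -9), 93) - 34665 = (39 - 2/(-6 + 9)) - 34665 = (39 - 2/3) - 34665 = (39 - 2*⅓) - 34665 = (39 - ⅔) - 34665 = 115/3 - 34665 = -103880/3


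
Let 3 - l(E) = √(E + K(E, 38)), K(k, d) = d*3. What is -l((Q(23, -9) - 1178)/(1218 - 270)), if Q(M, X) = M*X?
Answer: -3 + √25284819/474 ≈ 7.6084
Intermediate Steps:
K(k, d) = 3*d
l(E) = 3 - √(114 + E) (l(E) = 3 - √(E + 3*38) = 3 - √(E + 114) = 3 - √(114 + E))
-l((Q(23, -9) - 1178)/(1218 - 270)) = -(3 - √(114 + (23*(-9) - 1178)/(1218 - 270))) = -(3 - √(114 + (-207 - 1178)/948)) = -(3 - √(114 - 1385*1/948)) = -(3 - √(114 - 1385/948)) = -(3 - √(106687/948)) = -(3 - √25284819/474) = -3 + √25284819/474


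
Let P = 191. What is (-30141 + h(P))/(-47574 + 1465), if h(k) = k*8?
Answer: 28613/46109 ≈ 0.62055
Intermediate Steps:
h(k) = 8*k
(-30141 + h(P))/(-47574 + 1465) = (-30141 + 8*191)/(-47574 + 1465) = (-30141 + 1528)/(-46109) = -28613*(-1/46109) = 28613/46109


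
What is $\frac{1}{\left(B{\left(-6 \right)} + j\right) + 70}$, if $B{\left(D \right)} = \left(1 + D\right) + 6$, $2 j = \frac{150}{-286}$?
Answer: $\frac{286}{20231} \approx 0.014137$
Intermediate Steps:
$j = - \frac{75}{286}$ ($j = \frac{150 \frac{1}{-286}}{2} = \frac{150 \left(- \frac{1}{286}\right)}{2} = \frac{1}{2} \left(- \frac{75}{143}\right) = - \frac{75}{286} \approx -0.26224$)
$B{\left(D \right)} = 7 + D$
$\frac{1}{\left(B{\left(-6 \right)} + j\right) + 70} = \frac{1}{\left(\left(7 - 6\right) - \frac{75}{286}\right) + 70} = \frac{1}{\left(1 - \frac{75}{286}\right) + 70} = \frac{1}{\frac{211}{286} + 70} = \frac{1}{\frac{20231}{286}} = \frac{286}{20231}$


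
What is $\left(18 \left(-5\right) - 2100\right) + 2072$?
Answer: $-118$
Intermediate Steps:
$\left(18 \left(-5\right) - 2100\right) + 2072 = \left(-90 - 2100\right) + 2072 = -2190 + 2072 = -118$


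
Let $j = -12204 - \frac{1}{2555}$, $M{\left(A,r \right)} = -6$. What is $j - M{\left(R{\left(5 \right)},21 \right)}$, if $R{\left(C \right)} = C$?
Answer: $- \frac{31165891}{2555} \approx -12198.0$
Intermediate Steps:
$j = - \frac{31181221}{2555}$ ($j = -12204 - \frac{1}{2555} = - \frac{31181221}{2555} \approx -12204.0$)
$j - M{\left(R{\left(5 \right)},21 \right)} = - \frac{31181221}{2555} - -6 = - \frac{31181221}{2555} + 6 = - \frac{31165891}{2555}$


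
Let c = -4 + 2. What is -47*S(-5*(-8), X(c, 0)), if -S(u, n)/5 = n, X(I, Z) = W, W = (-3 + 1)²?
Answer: 940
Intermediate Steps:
c = -2
W = 4 (W = (-2)² = 4)
X(I, Z) = 4
S(u, n) = -5*n
-47*S(-5*(-8), X(c, 0)) = -(-235)*4 = -47*(-20) = 940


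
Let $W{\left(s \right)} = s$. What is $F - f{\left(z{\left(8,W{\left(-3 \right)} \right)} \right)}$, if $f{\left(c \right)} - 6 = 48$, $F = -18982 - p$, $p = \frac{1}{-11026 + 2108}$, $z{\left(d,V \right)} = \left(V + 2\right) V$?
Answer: $- \frac{169763047}{8918} \approx -19036.0$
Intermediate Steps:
$z{\left(d,V \right)} = V \left(2 + V\right)$ ($z{\left(d,V \right)} = \left(2 + V\right) V = V \left(2 + V\right)$)
$p = - \frac{1}{8918}$ ($p = \frac{1}{-8918} = - \frac{1}{8918} \approx -0.00011213$)
$F = - \frac{169281475}{8918}$ ($F = -18982 - - \frac{1}{8918} = -18982 + \frac{1}{8918} = - \frac{169281475}{8918} \approx -18982.0$)
$f{\left(c \right)} = 54$ ($f{\left(c \right)} = 6 + 48 = 54$)
$F - f{\left(z{\left(8,W{\left(-3 \right)} \right)} \right)} = - \frac{169281475}{8918} - 54 = - \frac{169763047}{8918}$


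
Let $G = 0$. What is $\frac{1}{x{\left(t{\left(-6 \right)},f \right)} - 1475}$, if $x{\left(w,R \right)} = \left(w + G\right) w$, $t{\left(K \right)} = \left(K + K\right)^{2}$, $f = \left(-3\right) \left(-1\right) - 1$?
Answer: $\frac{1}{19261} \approx 5.1918 \cdot 10^{-5}$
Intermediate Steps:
$f = 2$ ($f = 3 - 1 = 2$)
$t{\left(K \right)} = 4 K^{2}$ ($t{\left(K \right)} = \left(2 K\right)^{2} = 4 K^{2}$)
$x{\left(w,R \right)} = w^{2}$ ($x{\left(w,R \right)} = \left(w + 0\right) w = w w = w^{2}$)
$\frac{1}{x{\left(t{\left(-6 \right)},f \right)} - 1475} = \frac{1}{\left(4 \left(-6\right)^{2}\right)^{2} - 1475} = \frac{1}{\left(4 \cdot 36\right)^{2} - 1475} = \frac{1}{144^{2} - 1475} = \frac{1}{20736 - 1475} = \frac{1}{19261}$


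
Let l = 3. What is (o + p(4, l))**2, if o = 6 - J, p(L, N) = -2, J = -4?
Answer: 64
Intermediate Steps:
o = 10 (o = 6 - 1*(-4) = 6 + 4 = 10)
(o + p(4, l))**2 = (10 - 2)**2 = 8**2 = 64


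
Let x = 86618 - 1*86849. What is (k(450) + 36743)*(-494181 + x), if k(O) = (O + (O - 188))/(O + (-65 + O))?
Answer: -15169112418204/835 ≈ -1.8167e+10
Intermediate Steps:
x = -231 (x = 86618 - 86849 = -231)
k(O) = (-188 + 2*O)/(-65 + 2*O) (k(O) = (O + (-188 + O))/(-65 + 2*O) = (-188 + 2*O)/(-65 + 2*O))
(k(450) + 36743)*(-494181 + x) = (2*(-94 + 450)/(-65 + 2*450) + 36743)*(-494181 - 231) = (2*356/(-65 + 900) + 36743)*(-494412) = (2*356/835 + 36743)*(-494412) = (2*(1/835)*356 + 36743)*(-494412) = (712/835 + 36743)*(-494412) = (30681117/835)*(-494412) = -15169112418204/835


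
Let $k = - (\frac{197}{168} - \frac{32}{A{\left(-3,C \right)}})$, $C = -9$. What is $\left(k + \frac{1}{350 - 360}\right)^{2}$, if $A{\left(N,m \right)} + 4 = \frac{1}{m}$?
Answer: $\frac{79227049729}{965966400} \approx 82.018$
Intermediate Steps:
$A{\left(N,m \right)} = -4 + \frac{1}{m}$
$k = - \frac{55673}{6216}$ ($k = - (\frac{197}{168} - \frac{32}{-4 + \frac{1}{-9}}) = - (197 \cdot \frac{1}{168} - \frac{32}{-4 - \frac{1}{9}}) = - (\frac{197}{168} - \frac{32}{- \frac{37}{9}}) = - (\frac{197}{168} - - \frac{288}{37}) = - (\frac{197}{168} + \frac{288}{37}) = \left(-1\right) \frac{55673}{6216} = - \frac{55673}{6216} \approx -8.9564$)
$\left(k + \frac{1}{350 - 360}\right)^{2} = \left(- \frac{55673}{6216} + \frac{1}{350 - 360}\right)^{2} = \left(- \frac{55673}{6216} + \frac{1}{-10}\right)^{2} = \left(- \frac{55673}{6216} - \frac{1}{10}\right)^{2} = \left(- \frac{281473}{31080}\right)^{2} = \frac{79227049729}{965966400}$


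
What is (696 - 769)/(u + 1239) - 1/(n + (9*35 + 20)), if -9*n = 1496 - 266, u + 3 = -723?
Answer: -44974/305235 ≈ -0.14734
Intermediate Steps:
u = -726 (u = -3 - 723 = -726)
n = -410/3 (n = -(1496 - 266)/9 = -⅑*1230 = -410/3 ≈ -136.67)
(696 - 769)/(u + 1239) - 1/(n + (9*35 + 20)) = (696 - 769)/(-726 + 1239) - 1/(-410/3 + (9*35 + 20)) = -73/513 - 1/(-410/3 + (315 + 20)) = -73*1/513 - 1/(-410/3 + 335) = -73/513 - 1/595/3 = -73/513 - 1*3/595 = -73/513 - 3/595 = -44974/305235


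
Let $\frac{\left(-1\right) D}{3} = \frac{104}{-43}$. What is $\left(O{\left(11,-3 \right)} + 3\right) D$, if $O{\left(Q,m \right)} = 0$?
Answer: $\frac{936}{43} \approx 21.767$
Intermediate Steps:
$D = \frac{312}{43}$ ($D = - 3 \frac{104}{-43} = - 3 \cdot 104 \left(- \frac{1}{43}\right) = \left(-3\right) \left(- \frac{104}{43}\right) = \frac{312}{43} \approx 7.2558$)
$\left(O{\left(11,-3 \right)} + 3\right) D = \left(0 + 3\right) \frac{312}{43} = 3 \cdot \frac{312}{43} = \frac{936}{43}$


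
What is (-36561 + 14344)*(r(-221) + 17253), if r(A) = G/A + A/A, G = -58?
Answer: -6516745128/17 ≈ -3.8334e+8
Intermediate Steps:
r(A) = 1 - 58/A (r(A) = -58/A + A/A = -58/A + 1 = 1 - 58/A)
(-36561 + 14344)*(r(-221) + 17253) = (-36561 + 14344)*((-58 - 221)/(-221) + 17253) = -22217*(-1/221*(-279) + 17253) = -22217*(279/221 + 17253) = -22217*3813192/221 = -6516745128/17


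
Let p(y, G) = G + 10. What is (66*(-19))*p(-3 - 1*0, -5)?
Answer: -6270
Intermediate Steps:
p(y, G) = 10 + G
(66*(-19))*p(-3 - 1*0, -5) = (66*(-19))*(10 - 5) = -1254*5 = -6270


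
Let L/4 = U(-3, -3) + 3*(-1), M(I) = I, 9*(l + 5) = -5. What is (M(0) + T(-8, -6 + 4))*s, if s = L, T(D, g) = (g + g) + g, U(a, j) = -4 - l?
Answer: 104/3 ≈ 34.667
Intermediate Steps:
l = -50/9 (l = -5 + (⅑)*(-5) = -5 - 5/9 = -50/9 ≈ -5.5556)
U(a, j) = 14/9 (U(a, j) = -4 - 1*(-50/9) = -4 + 50/9 = 14/9)
T(D, g) = 3*g (T(D, g) = 2*g + g = 3*g)
L = -52/9 (L = 4*(14/9 + 3*(-1)) = 4*(14/9 - 3) = 4*(-13/9) = -52/9 ≈ -5.7778)
s = -52/9 ≈ -5.7778
(M(0) + T(-8, -6 + 4))*s = (0 + 3*(-6 + 4))*(-52/9) = (0 + 3*(-2))*(-52/9) = (0 - 6)*(-52/9) = -6*(-52/9) = 104/3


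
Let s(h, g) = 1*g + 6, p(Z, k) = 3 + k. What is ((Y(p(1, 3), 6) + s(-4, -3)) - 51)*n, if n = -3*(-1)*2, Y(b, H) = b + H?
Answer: -216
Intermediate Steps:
Y(b, H) = H + b
s(h, g) = 6 + g (s(h, g) = g + 6 = 6 + g)
n = 6 (n = 3*2 = 6)
((Y(p(1, 3), 6) + s(-4, -3)) - 51)*n = (((6 + (3 + 3)) + (6 - 3)) - 51)*6 = (((6 + 6) + 3) - 51)*6 = ((12 + 3) - 51)*6 = (15 - 51)*6 = -36*6 = -216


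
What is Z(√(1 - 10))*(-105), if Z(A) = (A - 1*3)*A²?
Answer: -2835 + 2835*I ≈ -2835.0 + 2835.0*I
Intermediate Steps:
Z(A) = A²*(-3 + A) (Z(A) = (A - 3)*A² = (-3 + A)*A² = A²*(-3 + A))
Z(√(1 - 10))*(-105) = ((√(1 - 10))²*(-3 + √(1 - 10)))*(-105) = ((√(-9))²*(-3 + √(-9)))*(-105) = ((3*I)²*(-3 + 3*I))*(-105) = -9*(-3 + 3*I)*(-105) = (27 - 27*I)*(-105) = -2835 + 2835*I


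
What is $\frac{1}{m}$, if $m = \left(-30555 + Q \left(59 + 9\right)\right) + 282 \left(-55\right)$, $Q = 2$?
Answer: $- \frac{1}{45929} \approx -2.1773 \cdot 10^{-5}$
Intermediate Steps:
$m = -45929$ ($m = \left(-30555 + 2 \left(59 + 9\right)\right) + 282 \left(-55\right) = \left(-30555 + 2 \cdot 68\right) - 15510 = \left(-30555 + 136\right) - 15510 = -30419 - 15510 = -45929$)
$\frac{1}{m} = \frac{1}{-45929} = - \frac{1}{45929}$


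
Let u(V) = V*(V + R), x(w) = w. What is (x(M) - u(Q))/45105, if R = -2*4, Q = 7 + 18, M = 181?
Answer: -244/45105 ≈ -0.0054096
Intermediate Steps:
Q = 25
R = -8
u(V) = V*(-8 + V) (u(V) = V*(V - 8) = V*(-8 + V))
(x(M) - u(Q))/45105 = (181 - 25*(-8 + 25))/45105 = (181 - 25*17)*(1/45105) = (181 - 1*425)*(1/45105) = (181 - 425)*(1/45105) = -244*1/45105 = -244/45105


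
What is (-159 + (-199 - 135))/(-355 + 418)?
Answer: -493/63 ≈ -7.8254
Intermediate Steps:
(-159 + (-199 - 135))/(-355 + 418) = (-159 - 334)/63 = -493*1/63 = -493/63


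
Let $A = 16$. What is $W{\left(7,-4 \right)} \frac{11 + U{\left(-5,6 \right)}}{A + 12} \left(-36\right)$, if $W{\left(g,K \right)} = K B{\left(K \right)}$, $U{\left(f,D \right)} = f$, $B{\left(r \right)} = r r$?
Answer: $\frac{3456}{7} \approx 493.71$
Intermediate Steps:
$B{\left(r \right)} = r^{2}$
$W{\left(g,K \right)} = K^{3}$ ($W{\left(g,K \right)} = K K^{2} = K^{3}$)
$W{\left(7,-4 \right)} \frac{11 + U{\left(-5,6 \right)}}{A + 12} \left(-36\right) = \left(-4\right)^{3} \frac{11 - 5}{16 + 12} \left(-36\right) = - 64 \cdot \frac{6}{28} \left(-36\right) = - 64 \cdot 6 \cdot \frac{1}{28} \left(-36\right) = \left(-64\right) \frac{3}{14} \left(-36\right) = \left(- \frac{96}{7}\right) \left(-36\right) = \frac{3456}{7}$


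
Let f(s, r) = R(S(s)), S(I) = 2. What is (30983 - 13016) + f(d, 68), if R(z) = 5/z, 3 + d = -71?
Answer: 35939/2 ≈ 17970.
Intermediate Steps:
d = -74 (d = -3 - 71 = -74)
f(s, r) = 5/2
(30983 - 13016) + f(d, 68) = (30983 - 13016) + 5/2 = 17967 + 5/2 = 35939/2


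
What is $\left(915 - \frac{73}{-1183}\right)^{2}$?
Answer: $\frac{1171845220324}{1399489} \approx 8.3734 \cdot 10^{5}$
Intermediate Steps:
$\left(915 - \frac{73}{-1183}\right)^{2} = \left(915 - - \frac{73}{1183}\right)^{2} = \left(915 + \frac{73}{1183}\right)^{2} = \left(\frac{1082518}{1183}\right)^{2} = \frac{1171845220324}{1399489}$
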